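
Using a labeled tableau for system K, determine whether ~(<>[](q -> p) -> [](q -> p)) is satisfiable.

1. ~(<>[](q -> p) -> [](q -> p)), w0
2. <>[](q -> p), w0
3. ~[](q -> p), w0
4. [](q -> p), w1
5. ~(q -> p), w2
6. q, w2
7. ~p, w2
Accessibility: w0Rw1, w0Rw2

Satisfiable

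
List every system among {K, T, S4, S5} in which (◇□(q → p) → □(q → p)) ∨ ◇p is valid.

S4-tableau for the negation ¬((◇□(q → p) → □(q → p)) ∨ ◇p):
1. ¬((◇□(q → p) → □(q → p)) ∨ ◇p), 0
2. ¬(◇□(q → p) → □(q → p)), 0   [¬∨-rule on 1]
3. ¬◇p, 0   [¬∨-rule on 1]
4. ◇□(q → p), 0   [¬→-rule on 2]
5. ¬□(q → p), 0   [¬→-rule on 2]
6. ¬p, 0   [¬◇-rule on 3 via 0R0]
7. □(q → p), 1   [◇-rule on 4: fresh world 1, 0R1]
8. ¬p, 1   [¬◇-rule on 3 via 0R1]
9. q → p, 1   [□-rule on 7 via 1R1]
10. ¬q, 1   [→-rule on 9 (branches; this branch)]
11. ¬(q → p), 2   [¬□-rule on 5: fresh world 2, 0R2]
12. q, 2   [¬→-rule on 11]
13. ¬p, 2   [¬→-rule on 11]
Accessibility: 0R0, 0R1, 0R2, 1R1, 2R2
Complete open branch: countermodel on an S4-frame, so not valid in S4, nor in K, T (the same frame is also a K-frame and a T-frame).
S5-tableau for the negation ¬((◇□(q → p) → □(q → p)) ∨ ◇p):
1. ¬((◇□(q → p) → □(q → p)) ∨ ◇p), 0
2. ¬(◇□(q → p) → □(q → p)), 0   [¬∨-rule on 1]
3. ¬◇p, 0   [¬∨-rule on 1]
4. ◇□(q → p), 0   [¬→-rule on 2]
5. ¬□(q → p), 0   [¬→-rule on 2]
6. ¬p, 0   [¬◇-rule on 3 via 0R0]
7. □(q → p), 1   [◇-rule on 4: fresh world 1, 0R1]
8. ¬p, 1   [¬◇-rule on 3 via 0R1]
9. q → p, 0   [□-rule on 7 via 1R0]
10. q → p, 1   [□-rule on 7 via 1R1]
11. ¬q, 0   [→-rule on 9 (branches; this branch)]
12. ¬q, 1   [→-rule on 10 (branches; this branch)]
13. ¬(q → p), 2   [¬□-rule on 5: fresh world 2, 0R2]
14. q, 2   [¬→-rule on 13]
15. ¬p, 2   [¬→-rule on 13]
16. q → p, 2   [□-rule on 7 via 1R2]
17. p, 2   [→-rule on 16 (branches; this branch)]
Accessibility: 0R0, 0R1, 0R2, 1R0, 1R1, 1R2, 2R0, 2R1, 2R2
Branch closes: p and ¬p both at 2.
Every branch closes (one shown): valid in S5.

S5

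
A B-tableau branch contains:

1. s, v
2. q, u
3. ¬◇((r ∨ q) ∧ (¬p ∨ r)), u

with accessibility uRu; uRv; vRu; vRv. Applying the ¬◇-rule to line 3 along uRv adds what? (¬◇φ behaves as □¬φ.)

¬((r ∨ q) ∧ (¬p ∨ r)), v

¬◇φ behaves as □¬φ: propagate the negated body to each accessible world.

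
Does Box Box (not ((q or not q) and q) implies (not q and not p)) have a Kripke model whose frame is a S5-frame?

Satisfiable

1. Box Box (not ((q or not q) and q) implies (not q and not p)), u
2. Box (not ((q or not q) and q) implies (not q and not p)), u   [Box-rule on 1 via uRu]
3. not ((q or not q) and q) implies (not q and not p), u   [Box-rule on 2 via uRu]
4. not q and not p, u   [implies-rule on 3 (branches; this branch)]
5. not q, u   [and-rule on 4]
6. not p, u   [and-rule on 4]
Accessibility: uRu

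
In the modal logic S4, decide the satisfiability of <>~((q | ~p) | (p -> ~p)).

Yes, satisfiable

1. <>~((q | ~p) | (p -> ~p)), w0
2. ~((q | ~p) | (p -> ~p)), w1
3. ~(q | ~p), w1
4. ~(p -> ~p), w1
5. ~q, w1
6. p, w1
Accessibility: w0Rw0, w0Rw1, w1Rw1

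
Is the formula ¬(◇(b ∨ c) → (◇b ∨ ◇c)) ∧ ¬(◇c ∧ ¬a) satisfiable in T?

Unsatisfiable (every branch closes)

1. ¬(◇(b ∨ c) → (◇b ∨ ◇c)) ∧ ¬(◇c ∧ ¬a), 0
2. ¬(◇(b ∨ c) → (◇b ∨ ◇c)), 0
3. ¬(◇c ∧ ¬a), 0
4. ◇(b ∨ c), 0
5. ¬(◇b ∨ ◇c), 0
6. ¬◇b, 0
7. ¬◇c, 0
8. ¬b, 0
9. ¬c, 0
10. a, 0
11. b ∨ c, 1
12. ¬b, 1
13. ¬c, 1
14. c, 1
Accessibility: 0R0, 0R1, 1R1
Branch closes: c and ¬c both at 1.
All branches of the tableau close; one closing branch shown above.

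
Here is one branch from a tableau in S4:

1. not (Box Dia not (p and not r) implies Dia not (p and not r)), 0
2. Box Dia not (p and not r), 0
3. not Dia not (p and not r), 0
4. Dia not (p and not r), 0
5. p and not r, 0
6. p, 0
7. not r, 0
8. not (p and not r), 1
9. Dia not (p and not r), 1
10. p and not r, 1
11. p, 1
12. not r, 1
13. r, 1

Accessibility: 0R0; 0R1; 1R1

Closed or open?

Closed

Both r and not r appear at 1.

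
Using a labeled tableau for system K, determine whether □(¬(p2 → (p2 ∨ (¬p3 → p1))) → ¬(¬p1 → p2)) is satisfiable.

1. □(¬(p2 → (p2 ∨ (¬p3 → p1))) → ¬(¬p1 → p2)), 0

Satisfiable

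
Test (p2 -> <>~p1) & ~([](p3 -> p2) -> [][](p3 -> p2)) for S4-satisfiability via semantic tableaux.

Unsatisfiable

1. (p2 -> <>~p1) & ~([](p3 -> p2) -> [][](p3 -> p2)), w0
2. p2 -> <>~p1, w0   [&-rule on 1]
3. ~([](p3 -> p2) -> [][](p3 -> p2)), w0   [&-rule on 1]
4. [](p3 -> p2), w0   [~->-rule on 3]
5. ~[][](p3 -> p2), w0   [~->-rule on 3]
6. p3 -> p2, w0   [[]-rule on 4 via w0Rw0]
7. <>~p1, w0   [->-rule on 2 (branches; this branch)]
8. p2, w0   [->-rule on 6 (branches; this branch)]
9. ~[](p3 -> p2), w1   [~[]-rule on 5: fresh world w1, w0Rw1]
10. p3 -> p2, w1   [[]-rule on 4 via w0Rw1]
11. p2, w1   [->-rule on 10 (branches; this branch)]
12. ~p1, w2   [<>-rule on 7: fresh world w2, w0Rw2]
13. p3 -> p2, w2   [[]-rule on 4 via w0Rw2]
14. p2, w2   [->-rule on 13 (branches; this branch)]
15. ~(p3 -> p2), w3   [~[]-rule on 9: fresh world w3, w1Rw3]
16. p3, w3   [~->-rule on 15]
17. ~p2, w3   [~->-rule on 15]
18. p3 -> p2, w3   [[]-rule on 4 via w0Rw3]
19. p2, w3   [->-rule on 18 (branches; this branch)]
Accessibility: w0Rw0, w0Rw1, w0Rw2, w0Rw3, w1Rw1, w1Rw3, w2Rw2, w3Rw3
Branch closes: p2 and ~p2 both at w3.
All branches of the tableau close; one closing branch shown above.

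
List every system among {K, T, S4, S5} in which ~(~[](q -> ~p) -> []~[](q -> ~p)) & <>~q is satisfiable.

K, T, S4

S5-tableau for the formula:
1. ~(~[](q -> ~p) -> []~[](q -> ~p)) & <>~q, w0
2. ~(~[](q -> ~p) -> []~[](q -> ~p)), w0
3. <>~q, w0
4. ~[](q -> ~p), w0
5. ~[]~[](q -> ~p), w0
6. ~q, w1
7. ~(q -> ~p), w2
8. q, w2
9. p, w2
10. [](q -> ~p), w3
11. q -> ~p, w0
12. q -> ~p, w1
13. q -> ~p, w2
14. q -> ~p, w3
15. ~p, w0
16. ~p, w1
17. ~p, w2
Accessibility: w0Rw0, w0Rw1, w0Rw2, w0Rw3, w1Rw0, w1Rw1, w1Rw2, w1Rw3, w2Rw0, w2Rw1, w2Rw2, w2Rw3, w3Rw0, w3Rw1, w3Rw2, w3Rw3
Branch closes: p and ~p both at w2.
Every branch closes (one shown): unsatisfiable in S5.
S4-tableau for the formula:
1. ~(~[](q -> ~p) -> []~[](q -> ~p)) & <>~q, w0
2. ~(~[](q -> ~p) -> []~[](q -> ~p)), w0
3. <>~q, w0
4. ~[](q -> ~p), w0
5. ~[]~[](q -> ~p), w0
6. ~q, w1
7. ~(q -> ~p), w2
8. q, w2
9. p, w2
10. [](q -> ~p), w3
11. q -> ~p, w3
12. ~p, w3
Accessibility: w0Rw0, w0Rw1, w0Rw2, w0Rw3, w1Rw1, w2Rw2, w3Rw3
Complete open branch: satisfiable in S4, hence also in K, T (this S4-model is also a K-model and a T-model).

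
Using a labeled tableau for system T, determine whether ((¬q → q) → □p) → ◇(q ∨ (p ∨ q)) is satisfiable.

Satisfiable

1. ((¬q → q) → □p) → ◇(q ∨ (p ∨ q)), u
2. ◇(q ∨ (p ∨ q)), u   [→-rule on 1 (branches; this branch)]
3. q ∨ (p ∨ q), v   [◇-rule on 2: fresh world v, uRv]
4. p ∨ q, v   [∨-rule on 3 (branches; this branch)]
5. q, v   [∨-rule on 4 (branches; this branch)]
Accessibility: uRu, uRv, vRv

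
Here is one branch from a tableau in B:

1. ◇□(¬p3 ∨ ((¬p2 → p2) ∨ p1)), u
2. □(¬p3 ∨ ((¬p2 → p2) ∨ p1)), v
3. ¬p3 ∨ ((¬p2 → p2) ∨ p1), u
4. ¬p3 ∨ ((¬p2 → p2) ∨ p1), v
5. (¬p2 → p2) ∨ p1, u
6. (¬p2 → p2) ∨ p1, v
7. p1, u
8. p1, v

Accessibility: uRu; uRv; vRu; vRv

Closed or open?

No atom appears with both signs at the same world.

Not closed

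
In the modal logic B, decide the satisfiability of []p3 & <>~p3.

1. []p3 & <>~p3, u
2. []p3, u
3. <>~p3, u
4. p3, u
5. ~p3, v
6. p3, v
Accessibility: uRu, uRv, vRu, vRv
Branch closes: p3 and ~p3 both at v.
All branches of the tableau close; one closing branch shown above.

No, unsatisfiable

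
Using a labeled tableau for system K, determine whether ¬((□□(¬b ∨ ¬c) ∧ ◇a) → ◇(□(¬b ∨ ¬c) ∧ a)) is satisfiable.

1. ¬((□□(¬b ∨ ¬c) ∧ ◇a) → ◇(□(¬b ∨ ¬c) ∧ a)), u
2. □□(¬b ∨ ¬c) ∧ ◇a, u
3. ¬◇(□(¬b ∨ ¬c) ∧ a), u
4. □□(¬b ∨ ¬c), u
5. ◇a, u
6. a, v
7. ¬(□(¬b ∨ ¬c) ∧ a), v
8. □(¬b ∨ ¬c), v
9. ¬□(¬b ∨ ¬c), v
10. ¬(¬b ∨ ¬c), w
11. b, w
12. c, w
13. ¬b ∨ ¬c, w
14. ¬c, w
Accessibility: uRv, vRw
Branch closes: c and ¬c both at w.
Every branch closes; the branch above is one of them.

No, unsatisfiable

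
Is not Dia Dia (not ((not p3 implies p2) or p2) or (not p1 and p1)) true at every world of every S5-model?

Tableau for the negation Dia Dia (not ((not p3 implies p2) or p2) or (not p1 and p1)):
1. Dia Dia (not ((not p3 implies p2) or p2) or (not p1 and p1)), 0
2. Dia (not ((not p3 implies p2) or p2) or (not p1 and p1)), 1
3. not ((not p3 implies p2) or p2) or (not p1 and p1), 2
4. not ((not p3 implies p2) or p2), 2
5. not (not p3 implies p2), 2
6. not p2, 2
7. not p3, 2
Accessibility: 0R0, 0R1, 0R2, 1R0, 1R1, 1R2, 2R0, 2R1, 2R2
The negation has an open branch (countermodel exists).

Invalid (countermodel exists)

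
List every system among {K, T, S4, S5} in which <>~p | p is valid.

T, S4, S5

K-tableau for the negation ~(<>~p | p):
1. ~(<>~p | p), u
2. ~<>~p, u
3. ~p, u
Complete open branch: countermodel on a K-frame, so not valid in K.
T-tableau for the negation ~(<>~p | p):
1. ~(<>~p | p), u
2. ~<>~p, u
3. ~p, u
4. p, u
Accessibility: uRu
Branch closes: p and ~p both at u.
Every branch closes (one shown): valid in T, hence also in S4, S5 (every theorem of T is a theorem of S4 and S5).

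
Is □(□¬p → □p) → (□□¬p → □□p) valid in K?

Tableau for the negation ¬(□(□¬p → □p) → (□□¬p → □□p)):
1. ¬(□(□¬p → □p) → (□□¬p → □□p)), u
2. □(□¬p → □p), u
3. ¬(□□¬p → □□p), u
4. □□¬p, u
5. ¬□□p, u
6. ¬□p, v
7. □¬p → □p, v
8. □¬p, v
9. ¬□¬p, v
10. ¬p, w
11. p, x
12. ¬p, x
Accessibility: uRv, vRw, vRx
Branch closes: p and ¬p both at x.
Every branch of the negation's tableau closes; the branch above is one of them.

Valid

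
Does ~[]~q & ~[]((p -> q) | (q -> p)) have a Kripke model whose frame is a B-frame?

1. ~[]~q & ~[]((p -> q) | (q -> p)), 0
2. ~[]~q, 0   [&-rule on 1]
3. ~[]((p -> q) | (q -> p)), 0   [&-rule on 1]
4. q, 1   [~[]-rule on 2: fresh world 1, 0R1]
5. ~((p -> q) | (q -> p)), 2   [~[]-rule on 3: fresh world 2, 0R2]
6. ~(p -> q), 2   [~|-rule on 5]
7. ~(q -> p), 2   [~|-rule on 5]
8. p, 2   [~->-rule on 6]
9. ~q, 2   [~->-rule on 6]
10. q, 2   [~->-rule on 7]
11. ~p, 2   [~->-rule on 7]
Accessibility: 0R0, 0R1, 0R2, 1R0, 1R1, 2R0, 2R2
Branch closes: q and ~q both at 2.
(One branch shown.) All branches close.

Unsatisfiable (every branch closes)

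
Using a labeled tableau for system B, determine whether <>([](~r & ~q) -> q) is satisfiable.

Yes, satisfiable

1. <>([](~r & ~q) -> q), u
2. [](~r & ~q) -> q, v   [<>-rule on 1: fresh world v, uRv]
3. q, v   [->-rule on 2 (branches; this branch)]
Accessibility: uRu, uRv, vRu, vRv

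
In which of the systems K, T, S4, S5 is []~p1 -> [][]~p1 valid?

T-tableau for the negation ~([]~p1 -> [][]~p1):
1. ~([]~p1 -> [][]~p1), w0
2. []~p1, w0
3. ~[][]~p1, w0
4. ~p1, w0
5. ~[]~p1, w1
6. ~p1, w1
7. p1, w2
Accessibility: w0Rw0, w0Rw1, w1Rw1, w1Rw2, w2Rw2
Complete open branch: countermodel on a T-frame, so not valid in T, nor in K (the same frame is also a K-frame).
S4-tableau for the negation ~([]~p1 -> [][]~p1):
1. ~([]~p1 -> [][]~p1), w0
2. []~p1, w0
3. ~[][]~p1, w0
4. ~p1, w0
5. ~[]~p1, w1
6. ~p1, w1
7. p1, w2
8. ~p1, w2
Accessibility: w0Rw0, w0Rw1, w0Rw2, w1Rw1, w1Rw2, w2Rw2
Branch closes: p1 and ~p1 both at w2.
Every branch closes (one shown): valid in S4, hence also in S5 (every theorem of S4 is a theorem of S5).

S4, S5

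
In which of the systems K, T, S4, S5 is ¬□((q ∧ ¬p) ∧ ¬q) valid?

T, S4, S5

K-tableau for the negation □((q ∧ ¬p) ∧ ¬q):
1. □((q ∧ ¬p) ∧ ¬q), u
Complete open branch: countermodel on a K-frame, so not valid in K.
T-tableau for the negation □((q ∧ ¬p) ∧ ¬q):
1. □((q ∧ ¬p) ∧ ¬q), u
2. (q ∧ ¬p) ∧ ¬q, u
3. q ∧ ¬p, u
4. ¬q, u
5. q, u
6. ¬p, u
Accessibility: uRu
Branch closes: q and ¬q both at u.
Every branch closes (one shown): valid in T, hence also in S4, S5 (every theorem of T is a theorem of S4 and S5).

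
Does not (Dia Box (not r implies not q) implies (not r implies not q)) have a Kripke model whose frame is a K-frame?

Satisfiable

1. not (Dia Box (not r implies not q) implies (not r implies not q)), w0
2. Dia Box (not r implies not q), w0
3. not (not r implies not q), w0
4. not r, w0
5. q, w0
6. Box (not r implies not q), w1
Accessibility: w0Rw1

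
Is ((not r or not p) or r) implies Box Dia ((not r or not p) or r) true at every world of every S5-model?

Valid in S5

Tableau for the negation not (((not r or not p) or r) implies Box Dia ((not r or not p) or r)):
1. not (((not r or not p) or r) implies Box Dia ((not r or not p) or r)), u
2. (not r or not p) or r, u
3. not Box Dia ((not r or not p) or r), u
4. not r or not p, u
5. not p, u
6. not Dia ((not r or not p) or r), v
7. not ((not r or not p) or r), u
8. not (not r or not p), u
9. not r, u
10. r, u
11. p, u
Accessibility: uRu, uRv, vRu, vRv
Branch closes: r and not r both at u.
All branches of the negation close; one closing branch shown above.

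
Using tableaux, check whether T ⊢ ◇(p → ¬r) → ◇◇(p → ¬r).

Tableau for the negation ¬(◇(p → ¬r) → ◇◇(p → ¬r)):
1. ¬(◇(p → ¬r) → ◇◇(p → ¬r)), 0
2. ◇(p → ¬r), 0   [¬→-rule on 1]
3. ¬◇◇(p → ¬r), 0   [¬→-rule on 1]
4. ¬◇(p → ¬r), 0   [¬◇-rule on 3 via 0R0]
5. ¬(p → ¬r), 0   [¬◇-rule on 4 via 0R0]
6. p, 0   [¬→-rule on 5]
7. r, 0   [¬→-rule on 5]
8. p → ¬r, 1   [◇-rule on 2: fresh world 1, 0R1]
9. ¬◇(p → ¬r), 1   [¬◇-rule on 3 via 0R1]
10. ¬(p → ¬r), 1   [¬◇-rule on 4 via 0R1]
11. p, 1   [¬→-rule on 10]
12. r, 1   [¬→-rule on 10]
13. ¬r, 1   [→-rule on 8 (branches; this branch)]
Accessibility: 0R0, 0R1, 1R1
Branch closes: r and ¬r both at 1.
All branches of the negation close; one closing branch shown above.

Valid in T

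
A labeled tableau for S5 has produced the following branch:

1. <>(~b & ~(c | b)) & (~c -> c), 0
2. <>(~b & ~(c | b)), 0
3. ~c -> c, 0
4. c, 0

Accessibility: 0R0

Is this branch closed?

No, open

No atom appears with both signs at the same world.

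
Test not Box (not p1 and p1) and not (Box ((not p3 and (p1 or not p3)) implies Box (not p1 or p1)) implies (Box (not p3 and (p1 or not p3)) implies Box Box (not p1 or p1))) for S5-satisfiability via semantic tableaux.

1. not Box (not p1 and p1) and not (Box ((not p3 and (p1 or not p3)) implies Box (not p1 or p1)) implies (Box (not p3 and (p1 or not p3)) implies Box Box (not p1 or p1))), w0
2. not Box (not p1 and p1), w0   [and-rule on 1]
3. not (Box ((not p3 and (p1 or not p3)) implies Box (not p1 or p1)) implies (Box (not p3 and (p1 or not p3)) implies Box Box (not p1 or p1))), w0   [and-rule on 1]
4. Box ((not p3 and (p1 or not p3)) implies Box (not p1 or p1)), w0   [neg-implies-rule on 3]
5. not (Box (not p3 and (p1 or not p3)) implies Box Box (not p1 or p1)), w0   [neg-implies-rule on 3]
6. Box (not p3 and (p1 or not p3)), w0   [neg-implies-rule on 5]
7. not Box Box (not p1 or p1), w0   [neg-implies-rule on 5]
8. (not p3 and (p1 or not p3)) implies Box (not p1 or p1), w0   [Box-rule on 4 via w0Rw0]
9. not p3 and (p1 or not p3), w0   [Box-rule on 6 via w0Rw0]
10. not p3, w0   [and-rule on 9]
11. p1 or not p3, w0   [and-rule on 9]
12. Box (not p1 or p1), w0   [implies-rule on 8 (branches; this branch)]
13. not p1 or p1, w0   [Box-rule on 12 via w0Rw0]
14. p1, w0   [or-rule on 13 (branches; this branch)]
15. not (not p1 and p1), w1   [neg-Box-rule on 2: fresh world w1, w0Rw1]
16. (not p3 and (p1 or not p3)) implies Box (not p1 or p1), w1   [Box-rule on 4 via w0Rw1]
17. not p3 and (p1 or not p3), w1   [Box-rule on 6 via w0Rw1]
18. not p3, w1   [and-rule on 17]
19. p1 or not p3, w1   [and-rule on 17]
20. not p1 or p1, w1   [Box-rule on 12 via w0Rw1]
21. not p1, w1   [neg-and-rule on 15 (branches; this branch)]
22. Box (not p1 or p1), w1   [implies-rule on 16 (branches; this branch)]
23. not Box (not p1 or p1), w2   [neg-Box-rule on 7: fresh world w2, w0Rw2]
24. (not p3 and (p1 or not p3)) implies Box (not p1 or p1), w2   [Box-rule on 4 via w0Rw2]
25. not p3 and (p1 or not p3), w2   [Box-rule on 6 via w0Rw2]
26. not p3, w2   [and-rule on 25]
27. p1 or not p3, w2   [and-rule on 25]
28. not p1 or p1, w2   [Box-rule on 12 via w0Rw2]
29. Box (not p1 or p1), w2   [implies-rule on 24 (branches; this branch)]
30. p1, w2   [or-rule on 28 (branches; this branch)]
31. not (not p1 or p1), w3   [neg-Box-rule on 23: fresh world w3, w2Rw3]
32. p1, w3   [neg-or-rule on 31]
33. not p1, w3   [neg-or-rule on 31]
Accessibility: w0Rw0, w0Rw1, w0Rw2, w0Rw3, w1Rw0, w1Rw1, w1Rw2, w1Rw3, w2Rw0, w2Rw1, w2Rw2, w2Rw3, w3Rw0, w3Rw1, w3Rw2, w3Rw3
Branch closes: p1 and not p1 both at w3.
Every branch closes; the branch above is one of them.

Unsatisfiable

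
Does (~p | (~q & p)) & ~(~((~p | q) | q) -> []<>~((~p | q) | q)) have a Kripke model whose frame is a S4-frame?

1. (~p | (~q & p)) & ~(~((~p | q) | q) -> []<>~((~p | q) | q)), u
2. ~p | (~q & p), u
3. ~(~((~p | q) | q) -> []<>~((~p | q) | q)), u
4. ~((~p | q) | q), u
5. ~[]<>~((~p | q) | q), u
6. ~(~p | q), u
7. ~q, u
8. p, u
9. ~q & p, u
10. ~<>~((~p | q) | q), v
11. (~p | q) | q, v
12. q, v
Accessibility: uRu, uRv, vRv

Satisfiable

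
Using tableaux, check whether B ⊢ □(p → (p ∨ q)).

Tableau for the negation ¬□(p → (p ∨ q)):
1. ¬□(p → (p ∨ q)), 0
2. ¬(p → (p ∨ q)), 1
3. p, 1
4. ¬(p ∨ q), 1
5. ¬p, 1
6. ¬q, 1
Accessibility: 0R0, 0R1, 1R0, 1R1
Branch closes: p and ¬p both at 1.
All branches of the negation close; one closing branch shown above.

Yes, valid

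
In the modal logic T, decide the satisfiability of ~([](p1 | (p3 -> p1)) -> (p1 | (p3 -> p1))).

No, unsatisfiable

1. ~([](p1 | (p3 -> p1)) -> (p1 | (p3 -> p1))), w0
2. [](p1 | (p3 -> p1)), w0   [~->-rule on 1]
3. ~(p1 | (p3 -> p1)), w0   [~->-rule on 1]
4. ~p1, w0   [~|-rule on 3]
5. ~(p3 -> p1), w0   [~|-rule on 3]
6. p3, w0   [~->-rule on 5]
7. p1 | (p3 -> p1), w0   [[]-rule on 2 via w0Rw0]
8. p3 -> p1, w0   [|-rule on 7 (branches; this branch)]
9. p1, w0   [->-rule on 8 (branches; this branch)]
Accessibility: w0Rw0
Branch closes: p1 and ~p1 both at w0.
(One branch shown.) All branches close.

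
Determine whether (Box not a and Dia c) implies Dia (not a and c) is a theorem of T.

Tableau for the negation not ((Box not a and Dia c) implies Dia (not a and c)):
1. not ((Box not a and Dia c) implies Dia (not a and c)), u
2. Box not a and Dia c, u
3. not Dia (not a and c), u
4. Box not a, u
5. Dia c, u
6. not (not a and c), u
7. not a, u
8. not c, u
9. c, v
10. not (not a and c), v
11. not a, v
12. not c, v
Accessibility: uRu, uRv, vRv
Branch closes: c and not c both at v.
All branches of the negation close; one closing branch shown above.

Valid in T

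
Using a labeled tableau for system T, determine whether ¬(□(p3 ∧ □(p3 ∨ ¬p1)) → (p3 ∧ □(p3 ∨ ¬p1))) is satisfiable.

1. ¬(□(p3 ∧ □(p3 ∨ ¬p1)) → (p3 ∧ □(p3 ∨ ¬p1))), w0
2. □(p3 ∧ □(p3 ∨ ¬p1)), w0
3. ¬(p3 ∧ □(p3 ∨ ¬p1)), w0
4. p3 ∧ □(p3 ∨ ¬p1), w0
5. p3, w0
6. □(p3 ∨ ¬p1), w0
7. p3 ∨ ¬p1, w0
8. ¬□(p3 ∨ ¬p1), w0
9. ¬p1, w0
10. ¬(p3 ∨ ¬p1), w1
11. ¬p3, w1
12. p1, w1
13. p3 ∧ □(p3 ∨ ¬p1), w1
14. p3, w1
15. □(p3 ∨ ¬p1), w1
Accessibility: w0Rw0, w0Rw1, w1Rw1
Branch closes: p3 and ¬p3 both at w1.
(One branch shown.) All branches close.

No, unsatisfiable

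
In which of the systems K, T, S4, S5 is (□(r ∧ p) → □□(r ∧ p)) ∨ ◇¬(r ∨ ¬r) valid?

T-tableau for the negation ¬((□(r ∧ p) → □□(r ∧ p)) ∨ ◇¬(r ∨ ¬r)):
1. ¬((□(r ∧ p) → □□(r ∧ p)) ∨ ◇¬(r ∨ ¬r)), 0
2. ¬(□(r ∧ p) → □□(r ∧ p)), 0   [¬∨-rule on 1]
3. ¬◇¬(r ∨ ¬r), 0   [¬∨-rule on 1]
4. □(r ∧ p), 0   [¬→-rule on 2]
5. ¬□□(r ∧ p), 0   [¬→-rule on 2]
6. r ∨ ¬r, 0   [¬◇-rule on 3 via 0R0]
7. r ∧ p, 0   [□-rule on 4 via 0R0]
8. r, 0   [∧-rule on 7]
9. p, 0   [∧-rule on 7]
10. ¬□(r ∧ p), 1   [¬□-rule on 5: fresh world 1, 0R1]
11. r ∨ ¬r, 1   [¬◇-rule on 3 via 0R1]
12. r ∧ p, 1   [□-rule on 4 via 0R1]
13. r, 1   [∧-rule on 12]
14. p, 1   [∧-rule on 12]
15. ¬(r ∧ p), 2   [¬□-rule on 10: fresh world 2, 1R2]
16. ¬p, 2   [¬∧-rule on 15 (branches; this branch)]
Accessibility: 0R0, 0R1, 1R1, 1R2, 2R2
Complete open branch: countermodel on a T-frame, so not valid in T, nor in K (the same frame is also a K-frame).
S4-tableau for the negation ¬((□(r ∧ p) → □□(r ∧ p)) ∨ ◇¬(r ∨ ¬r)):
1. ¬((□(r ∧ p) → □□(r ∧ p)) ∨ ◇¬(r ∨ ¬r)), 0
2. ¬(□(r ∧ p) → □□(r ∧ p)), 0   [¬∨-rule on 1]
3. ¬◇¬(r ∨ ¬r), 0   [¬∨-rule on 1]
4. □(r ∧ p), 0   [¬→-rule on 2]
5. ¬□□(r ∧ p), 0   [¬→-rule on 2]
6. r ∨ ¬r, 0   [¬◇-rule on 3 via 0R0]
7. r ∧ p, 0   [□-rule on 4 via 0R0]
8. r, 0   [∧-rule on 7]
9. p, 0   [∧-rule on 7]
10. ¬□(r ∧ p), 1   [¬□-rule on 5: fresh world 1, 0R1]
11. r ∨ ¬r, 1   [¬◇-rule on 3 via 0R1]
12. r ∧ p, 1   [□-rule on 4 via 0R1]
13. r, 1   [∧-rule on 12]
14. p, 1   [∧-rule on 12]
15. ¬(r ∧ p), 2   [¬□-rule on 10: fresh world 2, 1R2]
16. r ∨ ¬r, 2   [¬◇-rule on 3 via 0R2]
17. r ∧ p, 2   [□-rule on 4 via 0R2]
18. r, 2   [∧-rule on 17]
19. p, 2   [∧-rule on 17]
20. ¬p, 2   [¬∧-rule on 15 (branches; this branch)]
Accessibility: 0R0, 0R1, 0R2, 1R1, 1R2, 2R2
Branch closes: p and ¬p both at 2.
Every branch closes (one shown): valid in S4, hence also in S5 (every theorem of S4 is a theorem of S5).

S4, S5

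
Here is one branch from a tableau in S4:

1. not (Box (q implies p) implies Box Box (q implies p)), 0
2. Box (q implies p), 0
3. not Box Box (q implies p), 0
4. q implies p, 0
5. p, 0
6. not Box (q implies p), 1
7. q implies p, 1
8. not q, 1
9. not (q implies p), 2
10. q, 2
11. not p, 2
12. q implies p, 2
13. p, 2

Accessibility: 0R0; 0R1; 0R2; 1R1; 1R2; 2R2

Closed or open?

Both p and not p appear at 2.

Closed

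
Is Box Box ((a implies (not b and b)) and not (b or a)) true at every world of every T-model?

Tableau for the negation not Box Box ((a implies (not b and b)) and not (b or a)):
1. not Box Box ((a implies (not b and b)) and not (b or a)), 0
2. not Box ((a implies (not b and b)) and not (b or a)), 1
3. not ((a implies (not b and b)) and not (b or a)), 2
4. b or a, 2
5. a, 2
Accessibility: 0R0, 0R1, 1R1, 1R2, 2R2
The negation has an open branch (countermodel exists).

No, not valid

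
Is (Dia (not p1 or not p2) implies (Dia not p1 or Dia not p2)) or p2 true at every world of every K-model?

Tableau for the negation not ((Dia (not p1 or not p2) implies (Dia not p1 or Dia not p2)) or p2):
1. not ((Dia (not p1 or not p2) implies (Dia not p1 or Dia not p2)) or p2), 0
2. not (Dia (not p1 or not p2) implies (Dia not p1 or Dia not p2)), 0
3. not p2, 0
4. Dia (not p1 or not p2), 0
5. not (Dia not p1 or Dia not p2), 0
6. not Dia not p1, 0
7. not Dia not p2, 0
8. not p1 or not p2, 1
9. p1, 1
10. p2, 1
11. not p2, 1
Accessibility: 0R1
Branch closes: p2 and not p2 both at 1.
All branches of the negation close; one closing branch shown above.

Valid in K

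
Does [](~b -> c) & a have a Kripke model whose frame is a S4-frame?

Satisfiable (open branch found)

1. [](~b -> c) & a, 0
2. [](~b -> c), 0
3. a, 0
4. ~b -> c, 0
5. c, 0
Accessibility: 0R0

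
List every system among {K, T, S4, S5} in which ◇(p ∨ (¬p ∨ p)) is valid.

T, S4, S5

K-tableau for the negation ¬◇(p ∨ (¬p ∨ p)):
1. ¬◇(p ∨ (¬p ∨ p)), u
Complete open branch: countermodel on a K-frame, so not valid in K.
T-tableau for the negation ¬◇(p ∨ (¬p ∨ p)):
1. ¬◇(p ∨ (¬p ∨ p)), u
2. ¬(p ∨ (¬p ∨ p)), u
3. ¬p, u
4. ¬(¬p ∨ p), u
5. p, u
Accessibility: uRu
Branch closes: p and ¬p both at u.
Every branch closes (one shown): valid in T, hence also in S4, S5 (every theorem of T is a theorem of S4 and S5).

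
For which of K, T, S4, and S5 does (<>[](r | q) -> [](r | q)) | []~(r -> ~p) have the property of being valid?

S5

S4-tableau for the negation ~((<>[](r | q) -> [](r | q)) | []~(r -> ~p)):
1. ~((<>[](r | q) -> [](r | q)) | []~(r -> ~p)), u
2. ~(<>[](r | q) -> [](r | q)), u
3. ~[]~(r -> ~p), u
4. <>[](r | q), u
5. ~[](r | q), u
6. r -> ~p, v
7. ~p, v
8. [](r | q), w
9. r | q, w
10. q, w
11. ~(r | q), x
12. ~r, x
13. ~q, x
Accessibility: uRu, uRv, uRw, uRx, vRv, wRw, xRx
Complete open branch: countermodel on an S4-frame, so not valid in S4, nor in K, T (the same frame is also a K-frame and a T-frame).
S5-tableau for the negation ~((<>[](r | q) -> [](r | q)) | []~(r -> ~p)):
1. ~((<>[](r | q) -> [](r | q)) | []~(r -> ~p)), u
2. ~(<>[](r | q) -> [](r | q)), u
3. ~[]~(r -> ~p), u
4. <>[](r | q), u
5. ~[](r | q), u
6. r -> ~p, v
7. ~p, v
8. [](r | q), w
9. r | q, u
10. r | q, v
11. r | q, w
12. q, u
13. q, v
14. q, w
15. ~(r | q), x
16. ~r, x
17. ~q, x
18. r | q, x
19. q, x
Accessibility: uRu, uRv, uRw, uRx, vRu, vRv, vRw, vRx, wRu, wRv, wRw, wRx, xRu, xRv, xRw, xRx
Branch closes: q and ~q both at x.
Every branch closes (one shown): valid in S5.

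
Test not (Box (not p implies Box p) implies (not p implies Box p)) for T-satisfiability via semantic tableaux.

1. not (Box (not p implies Box p) implies (not p implies Box p)), 0
2. Box (not p implies Box p), 0
3. not (not p implies Box p), 0
4. not p, 0
5. not Box p, 0
6. not p implies Box p, 0
7. Box p, 0
8. p, 0
Accessibility: 0R0
Branch closes: p and not p both at 0.
All branches of the tableau close; one closing branch shown above.

Unsatisfiable (every branch closes)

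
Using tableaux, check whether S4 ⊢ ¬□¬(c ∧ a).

Tableau for the negation □¬(c ∧ a):
1. □¬(c ∧ a), w0
2. ¬(c ∧ a), w0   [□-rule on 1 via w0Rw0]
3. ¬a, w0   [¬∧-rule on 2 (branches; this branch)]
Accessibility: w0Rw0
The negation has an open branch (countermodel exists).

Invalid (countermodel exists)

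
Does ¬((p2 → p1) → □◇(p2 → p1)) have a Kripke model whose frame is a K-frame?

1. ¬((p2 → p1) → □◇(p2 → p1)), u
2. p2 → p1, u
3. ¬□◇(p2 → p1), u
4. p1, u
5. ¬◇(p2 → p1), v
Accessibility: uRv

Satisfiable (open branch found)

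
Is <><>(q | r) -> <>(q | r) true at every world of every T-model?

No, not valid

Tableau for the negation ~(<><>(q | r) -> <>(q | r)):
1. ~(<><>(q | r) -> <>(q | r)), u
2. <><>(q | r), u   [~->-rule on 1]
3. ~<>(q | r), u   [~->-rule on 1]
4. ~(q | r), u   [~<>-rule on 3 via uRu]
5. ~q, u   [~|-rule on 4]
6. ~r, u   [~|-rule on 4]
7. <>(q | r), v   [<>-rule on 2: fresh world v, uRv]
8. ~(q | r), v   [~<>-rule on 3 via uRv]
9. ~q, v   [~|-rule on 8]
10. ~r, v   [~|-rule on 8]
11. q | r, w   [<>-rule on 7: fresh world w, vRw]
12. r, w   [|-rule on 11 (branches; this branch)]
Accessibility: uRu, uRv, vRv, vRw, wRw
The negation has an open branch (countermodel exists).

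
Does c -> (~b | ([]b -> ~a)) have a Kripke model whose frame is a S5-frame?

1. c -> (~b | ([]b -> ~a)), u
2. ~b | ([]b -> ~a), u   [->-rule on 1 (branches; this branch)]
3. []b -> ~a, u   [|-rule on 2 (branches; this branch)]
4. ~a, u   [->-rule on 3 (branches; this branch)]
Accessibility: uRu

Yes, satisfiable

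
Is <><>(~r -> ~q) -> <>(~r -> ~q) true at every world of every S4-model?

Tableau for the negation ~(<><>(~r -> ~q) -> <>(~r -> ~q)):
1. ~(<><>(~r -> ~q) -> <>(~r -> ~q)), w0
2. <><>(~r -> ~q), w0
3. ~<>(~r -> ~q), w0
4. ~(~r -> ~q), w0
5. ~r, w0
6. q, w0
7. <>(~r -> ~q), w1
8. ~(~r -> ~q), w1
9. ~r, w1
10. q, w1
11. ~r -> ~q, w2
12. ~(~r -> ~q), w2
13. ~r, w2
14. q, w2
15. ~q, w2
Accessibility: w0Rw0, w0Rw1, w0Rw2, w1Rw1, w1Rw2, w2Rw2
Branch closes: q and ~q both at w2.
All branches of the negation close; one closing branch shown above.

Valid in S4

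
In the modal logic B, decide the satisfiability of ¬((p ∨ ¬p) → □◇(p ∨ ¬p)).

No, unsatisfiable

1. ¬((p ∨ ¬p) → □◇(p ∨ ¬p)), u
2. p ∨ ¬p, u
3. ¬□◇(p ∨ ¬p), u
4. ¬p, u
5. ¬◇(p ∨ ¬p), v
6. ¬(p ∨ ¬p), u
7. p, u
Accessibility: uRu, uRv, vRu, vRv
Branch closes: p and ¬p both at u.
Every branch closes; the branch above is one of them.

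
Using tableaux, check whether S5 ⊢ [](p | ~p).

Tableau for the negation ~[](p | ~p):
1. ~[](p | ~p), w0
2. ~(p | ~p), w1
3. ~p, w1
4. p, w1
Accessibility: w0Rw0, w0Rw1, w1Rw0, w1Rw1
Branch closes: p and ~p both at w1.
All branches of the negation close; one closing branch shown above.

Yes, valid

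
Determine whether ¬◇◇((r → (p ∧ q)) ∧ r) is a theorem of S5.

Not valid

Tableau for the negation ◇◇((r → (p ∧ q)) ∧ r):
1. ◇◇((r → (p ∧ q)) ∧ r), u
2. ◇((r → (p ∧ q)) ∧ r), v
3. (r → (p ∧ q)) ∧ r, w
4. r → (p ∧ q), w
5. r, w
6. p ∧ q, w
7. p, w
8. q, w
Accessibility: uRu, uRv, uRw, vRu, vRv, vRw, wRu, wRv, wRw
The negation has an open branch (countermodel exists).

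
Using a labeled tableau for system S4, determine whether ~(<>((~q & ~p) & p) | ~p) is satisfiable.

Satisfiable

1. ~(<>((~q & ~p) & p) | ~p), u
2. ~<>((~q & ~p) & p), u   [~|-rule on 1]
3. p, u   [~|-rule on 1]
4. ~((~q & ~p) & p), u   [~<>-rule on 2 via uRu]
5. ~(~q & ~p), u   [~&-rule on 4 (branches; this branch)]
Accessibility: uRu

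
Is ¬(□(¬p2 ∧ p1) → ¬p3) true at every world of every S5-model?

Tableau for the negation □(¬p2 ∧ p1) → ¬p3:
1. □(¬p2 ∧ p1) → ¬p3, u
2. ¬p3, u
Accessibility: uRu
The negation has an open branch (countermodel exists).

No, not valid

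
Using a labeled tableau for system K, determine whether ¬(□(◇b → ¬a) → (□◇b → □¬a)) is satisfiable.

Unsatisfiable (every branch closes)

1. ¬(□(◇b → ¬a) → (□◇b → □¬a)), 0
2. □(◇b → ¬a), 0   [¬→-rule on 1]
3. ¬(□◇b → □¬a), 0   [¬→-rule on 1]
4. □◇b, 0   [¬→-rule on 3]
5. ¬□¬a, 0   [¬→-rule on 3]
6. a, 1   [¬□-rule on 5: fresh world 1, 0R1]
7. ◇b → ¬a, 1   [□-rule on 2 via 0R1]
8. ◇b, 1   [□-rule on 4 via 0R1]
9. ¬◇b, 1   [→-rule on 7 (branches; this branch)]
10. b, 2   [◇-rule on 8: fresh world 2, 1R2]
11. ¬b, 2   [¬◇-rule on 9 via 1R2]
Accessibility: 0R1, 1R2
Branch closes: b and ¬b both at 2.
(One branch shown.) All branches close.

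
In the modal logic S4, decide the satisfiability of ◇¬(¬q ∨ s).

Satisfiable

1. ◇¬(¬q ∨ s), w0
2. ¬(¬q ∨ s), w1   [◇-rule on 1: fresh world w1, w0Rw1]
3. q, w1   [¬∨-rule on 2]
4. ¬s, w1   [¬∨-rule on 2]
Accessibility: w0Rw0, w0Rw1, w1Rw1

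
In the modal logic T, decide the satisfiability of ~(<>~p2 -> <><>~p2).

Unsatisfiable

1. ~(<>~p2 -> <><>~p2), 0
2. <>~p2, 0
3. ~<><>~p2, 0
4. ~<>~p2, 0
5. p2, 0
6. ~p2, 1
7. ~<>~p2, 1
8. p2, 1
Accessibility: 0R0, 0R1, 1R1
Branch closes: p2 and ~p2 both at 1.
(One branch shown.) All branches close.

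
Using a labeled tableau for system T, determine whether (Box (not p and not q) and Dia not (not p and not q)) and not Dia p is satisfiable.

No, unsatisfiable

1. (Box (not p and not q) and Dia not (not p and not q)) and not Dia p, 0
2. Box (not p and not q) and Dia not (not p and not q), 0
3. not Dia p, 0
4. Box (not p and not q), 0
5. Dia not (not p and not q), 0
6. not p, 0
7. not p and not q, 0
8. not q, 0
9. not (not p and not q), 1
10. not p, 1
11. not p and not q, 1
12. not q, 1
13. q, 1
Accessibility: 0R0, 0R1, 1R1
Branch closes: q and not q both at 1.
(One branch shown.) All branches close.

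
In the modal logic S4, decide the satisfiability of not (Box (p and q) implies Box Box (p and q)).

1. not (Box (p and q) implies Box Box (p and q)), w0
2. Box (p and q), w0
3. not Box Box (p and q), w0
4. p and q, w0
5. p, w0
6. q, w0
7. not Box (p and q), w1
8. p and q, w1
9. p, w1
10. q, w1
11. not (p and q), w2
12. p and q, w2
13. p, w2
14. q, w2
15. not q, w2
Accessibility: w0Rw0, w0Rw1, w0Rw2, w1Rw1, w1Rw2, w2Rw2
Branch closes: q and not q both at w2.
All branches of the tableau close; one closing branch shown above.

Unsatisfiable (every branch closes)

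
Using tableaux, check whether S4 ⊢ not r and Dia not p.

Tableau for the negation not (not r and Dia not p):
1. not (not r and Dia not p), u
2. not Dia not p, u   [neg-and-rule on 1 (branches; this branch)]
3. p, u   [neg-Dia-rule on 2 via uRu]
Accessibility: uRu
The negation has an open branch (countermodel exists).

Not valid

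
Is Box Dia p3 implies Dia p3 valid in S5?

Tableau for the negation not (Box Dia p3 implies Dia p3):
1. not (Box Dia p3 implies Dia p3), w0
2. Box Dia p3, w0
3. not Dia p3, w0
4. Dia p3, w0
5. not p3, w0
6. p3, w1
7. Dia p3, w1
8. not p3, w1
Accessibility: w0Rw0, w0Rw1, w1Rw0, w1Rw1
Branch closes: p3 and not p3 both at w1.
Every branch of the negation's tableau closes; the branch above is one of them.

Valid in S5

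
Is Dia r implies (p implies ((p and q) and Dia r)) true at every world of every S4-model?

Not valid

Tableau for the negation not (Dia r implies (p implies ((p and q) and Dia r))):
1. not (Dia r implies (p implies ((p and q) and Dia r))), u
2. Dia r, u   [neg-implies-rule on 1]
3. not (p implies ((p and q) and Dia r)), u   [neg-implies-rule on 1]
4. p, u   [neg-implies-rule on 3]
5. not ((p and q) and Dia r), u   [neg-implies-rule on 3]
6. not (p and q), u   [neg-and-rule on 5 (branches; this branch)]
7. not q, u   [neg-and-rule on 6 (branches; this branch)]
8. r, v   [Dia-rule on 2: fresh world v, uRv]
Accessibility: uRu, uRv, vRv
The negation has an open branch (countermodel exists).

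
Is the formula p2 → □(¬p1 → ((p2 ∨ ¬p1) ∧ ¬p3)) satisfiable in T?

Satisfiable

1. p2 → □(¬p1 → ((p2 ∨ ¬p1) ∧ ¬p3)), w0
2. □(¬p1 → ((p2 ∨ ¬p1) ∧ ¬p3)), w0
3. ¬p1 → ((p2 ∨ ¬p1) ∧ ¬p3), w0
4. (p2 ∨ ¬p1) ∧ ¬p3, w0
5. p2 ∨ ¬p1, w0
6. ¬p3, w0
7. ¬p1, w0
Accessibility: w0Rw0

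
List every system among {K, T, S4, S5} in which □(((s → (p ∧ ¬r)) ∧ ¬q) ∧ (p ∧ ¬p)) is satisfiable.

K

T-tableau for the formula:
1. □(((s → (p ∧ ¬r)) ∧ ¬q) ∧ (p ∧ ¬p)), u
2. ((s → (p ∧ ¬r)) ∧ ¬q) ∧ (p ∧ ¬p), u
3. (s → (p ∧ ¬r)) ∧ ¬q, u
4. p ∧ ¬p, u
5. s → (p ∧ ¬r), u
6. ¬q, u
7. p, u
8. ¬p, u
Accessibility: uRu
Branch closes: p and ¬p both at u.
Every branch closes (one shown): unsatisfiable in T, hence also in S4, S5 (every S4/S5-frame is a T-frame).
K-tableau for the formula:
1. □(((s → (p ∧ ¬r)) ∧ ¬q) ∧ (p ∧ ¬p)), u
Complete open branch: satisfiable in K.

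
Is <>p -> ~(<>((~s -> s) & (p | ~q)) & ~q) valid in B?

Invalid (countermodel exists)

Tableau for the negation ~(<>p -> ~(<>((~s -> s) & (p | ~q)) & ~q)):
1. ~(<>p -> ~(<>((~s -> s) & (p | ~q)) & ~q)), 0
2. <>p, 0   [~->-rule on 1]
3. <>((~s -> s) & (p | ~q)) & ~q, 0   [~->-rule on 1]
4. <>((~s -> s) & (p | ~q)), 0   [&-rule on 3]
5. ~q, 0   [&-rule on 3]
6. p, 1   [<>-rule on 2: fresh world 1, 0R1]
7. (~s -> s) & (p | ~q), 2   [<>-rule on 4: fresh world 2, 0R2]
8. ~s -> s, 2   [&-rule on 7]
9. p | ~q, 2   [&-rule on 7]
10. s, 2   [->-rule on 8 (branches; this branch)]
11. ~q, 2   [|-rule on 9 (branches; this branch)]
Accessibility: 0R0, 0R1, 0R2, 1R0, 1R1, 2R0, 2R2
The negation has an open branch (countermodel exists).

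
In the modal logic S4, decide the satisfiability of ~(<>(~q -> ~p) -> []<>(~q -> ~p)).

Satisfiable

1. ~(<>(~q -> ~p) -> []<>(~q -> ~p)), u
2. <>(~q -> ~p), u
3. ~[]<>(~q -> ~p), u
4. ~q -> ~p, v
5. ~p, v
6. ~<>(~q -> ~p), w
7. ~(~q -> ~p), w
8. ~q, w
9. p, w
Accessibility: uRu, uRv, uRw, vRv, wRw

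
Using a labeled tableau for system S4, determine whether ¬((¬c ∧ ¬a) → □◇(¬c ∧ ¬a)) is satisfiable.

1. ¬((¬c ∧ ¬a) → □◇(¬c ∧ ¬a)), w0
2. ¬c ∧ ¬a, w0
3. ¬□◇(¬c ∧ ¬a), w0
4. ¬c, w0
5. ¬a, w0
6. ¬◇(¬c ∧ ¬a), w1
7. ¬(¬c ∧ ¬a), w1
8. a, w1
Accessibility: w0Rw0, w0Rw1, w1Rw1

Satisfiable (open branch found)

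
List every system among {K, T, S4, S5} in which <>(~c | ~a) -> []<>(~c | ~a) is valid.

S5

S4-tableau for the negation ~(<>(~c | ~a) -> []<>(~c | ~a)):
1. ~(<>(~c | ~a) -> []<>(~c | ~a)), 0
2. <>(~c | ~a), 0
3. ~[]<>(~c | ~a), 0
4. ~c | ~a, 1
5. ~a, 1
6. ~<>(~c | ~a), 2
7. ~(~c | ~a), 2
8. c, 2
9. a, 2
Accessibility: 0R0, 0R1, 0R2, 1R1, 2R2
Complete open branch: countermodel on an S4-frame, so not valid in S4, nor in K, T (the same frame is also a K-frame and a T-frame).
S5-tableau for the negation ~(<>(~c | ~a) -> []<>(~c | ~a)):
1. ~(<>(~c | ~a) -> []<>(~c | ~a)), 0
2. <>(~c | ~a), 0
3. ~[]<>(~c | ~a), 0
4. ~c | ~a, 1
5. ~a, 1
6. ~<>(~c | ~a), 2
7. ~(~c | ~a), 0
8. c, 0
9. a, 0
10. ~(~c | ~a), 1
11. c, 1
12. a, 1
Accessibility: 0R0, 0R1, 0R2, 1R0, 1R1, 1R2, 2R0, 2R1, 2R2
Branch closes: a and ~a both at 1.
Every branch closes (one shown): valid in S5.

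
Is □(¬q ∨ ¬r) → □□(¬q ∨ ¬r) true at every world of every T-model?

Tableau for the negation ¬(□(¬q ∨ ¬r) → □□(¬q ∨ ¬r)):
1. ¬(□(¬q ∨ ¬r) → □□(¬q ∨ ¬r)), u
2. □(¬q ∨ ¬r), u   [¬→-rule on 1]
3. ¬□□(¬q ∨ ¬r), u   [¬→-rule on 1]
4. ¬q ∨ ¬r, u   [□-rule on 2 via uRu]
5. ¬r, u   [∨-rule on 4 (branches; this branch)]
6. ¬□(¬q ∨ ¬r), v   [¬□-rule on 3: fresh world v, uRv]
7. ¬q ∨ ¬r, v   [□-rule on 2 via uRv]
8. ¬r, v   [∨-rule on 7 (branches; this branch)]
9. ¬(¬q ∨ ¬r), w   [¬□-rule on 6: fresh world w, vRw]
10. q, w   [¬∨-rule on 9]
11. r, w   [¬∨-rule on 9]
Accessibility: uRu, uRv, vRv, vRw, wRw
The negation has an open branch (countermodel exists).

No, not valid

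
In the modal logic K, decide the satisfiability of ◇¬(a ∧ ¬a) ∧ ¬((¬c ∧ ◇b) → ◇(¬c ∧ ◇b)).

Satisfiable (open branch found)

1. ◇¬(a ∧ ¬a) ∧ ¬((¬c ∧ ◇b) → ◇(¬c ∧ ◇b)), 0
2. ◇¬(a ∧ ¬a), 0
3. ¬((¬c ∧ ◇b) → ◇(¬c ∧ ◇b)), 0
4. ¬c ∧ ◇b, 0
5. ¬◇(¬c ∧ ◇b), 0
6. ¬c, 0
7. ◇b, 0
8. ¬(a ∧ ¬a), 1
9. ¬(¬c ∧ ◇b), 1
10. a, 1
11. ¬◇b, 1
12. b, 2
13. ¬(¬c ∧ ◇b), 2
14. ¬◇b, 2
Accessibility: 0R1, 0R2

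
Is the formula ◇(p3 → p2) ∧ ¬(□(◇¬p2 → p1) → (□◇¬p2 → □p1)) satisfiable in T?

Unsatisfiable (every branch closes)

1. ◇(p3 → p2) ∧ ¬(□(◇¬p2 → p1) → (□◇¬p2 → □p1)), w0
2. ◇(p3 → p2), w0   [∧-rule on 1]
3. ¬(□(◇¬p2 → p1) → (□◇¬p2 → □p1)), w0   [∧-rule on 1]
4. □(◇¬p2 → p1), w0   [¬→-rule on 3]
5. ¬(□◇¬p2 → □p1), w0   [¬→-rule on 3]
6. □◇¬p2, w0   [¬→-rule on 5]
7. ¬□p1, w0   [¬→-rule on 5]
8. ◇¬p2 → p1, w0   [□-rule on 4 via w0Rw0]
9. ◇¬p2, w0   [□-rule on 6 via w0Rw0]
10. p1, w0   [→-rule on 8 (branches; this branch)]
11. p3 → p2, w1   [◇-rule on 2: fresh world w1, w0Rw1]
12. ◇¬p2 → p1, w1   [□-rule on 4 via w0Rw1]
13. ◇¬p2, w1   [□-rule on 6 via w0Rw1]
14. p2, w1   [→-rule on 11 (branches; this branch)]
15. p1, w1   [→-rule on 12 (branches; this branch)]
16. ¬p1, w2   [¬□-rule on 7: fresh world w2, w0Rw2]
17. ◇¬p2 → p1, w2   [□-rule on 4 via w0Rw2]
18. ◇¬p2, w2   [□-rule on 6 via w0Rw2]
19. ¬◇¬p2, w2   [→-rule on 17 (branches; this branch)]
20. p2, w2   [¬◇-rule on 19 via w2Rw2]
21. ¬p2, w3   [◇-rule on 9: fresh world w3, w0Rw3]
22. ◇¬p2 → p1, w3   [□-rule on 4 via w0Rw3]
23. ◇¬p2, w3   [□-rule on 6 via w0Rw3]
24. p1, w3   [→-rule on 22 (branches; this branch)]
25. ¬p2, w4   [◇-rule on 13: fresh world w4, w1Rw4]
26. ¬p2, w5   [◇-rule on 18: fresh world w5, w2Rw5]
27. p2, w5   [¬◇-rule on 19 via w2Rw5]
Accessibility: w0Rw0, w0Rw1, w0Rw2, w0Rw3, w1Rw1, w1Rw4, w2Rw2, w2Rw5, w3Rw3, w4Rw4, w5Rw5
Branch closes: p2 and ¬p2 both at w5.
All branches of the tableau close; one closing branch shown above.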